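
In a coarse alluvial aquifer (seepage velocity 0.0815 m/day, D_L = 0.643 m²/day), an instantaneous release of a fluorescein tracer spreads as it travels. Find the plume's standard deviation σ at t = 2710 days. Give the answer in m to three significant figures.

59.0 m

Dispersive spreading gives a Gaussian with σ² = 2Dt; advection only shifts the center.
σ = √(2 × 0.643 × 2710) = 59.0 m.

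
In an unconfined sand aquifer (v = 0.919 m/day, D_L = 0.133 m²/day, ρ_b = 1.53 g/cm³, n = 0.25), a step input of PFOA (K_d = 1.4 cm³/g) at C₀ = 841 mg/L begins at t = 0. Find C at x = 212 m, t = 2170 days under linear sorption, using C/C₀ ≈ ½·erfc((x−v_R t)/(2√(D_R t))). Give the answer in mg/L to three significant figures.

271 mg/L

Retardation factor R = 1 + ρ_b·K_d/n = 1 + 1.53 × 1.4/0.25 = 9.568.
Sorption retards both mechanisms: v_R = v/R = 0.09605 m/day, D_R = D/R = 0.01390 m²/day.
v_R·t = 0.09605 × 2170 = 208.4285 m; 2√(D_R t) = 10.98 m; argument = (212 − 208.4285)/10.98 = 0.3253.
C = C₀ × ½·erfc(0.3253) = 841 × 0.3227 = 271 mg/L.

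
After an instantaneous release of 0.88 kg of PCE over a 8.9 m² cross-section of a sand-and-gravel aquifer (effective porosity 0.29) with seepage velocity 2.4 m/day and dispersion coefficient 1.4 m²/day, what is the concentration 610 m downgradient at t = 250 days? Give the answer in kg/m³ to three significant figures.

0.00479 kg/m³

For an instantaneous plane source, C(x,t) = M/(n_e·A·√(4πDt)) · exp(−(x−vt)²/(4Dt)), with n_e·A the pore (flow) area.
Plume center vt = 2.4 × 250 = 600 m, so the well at 610 m is 10 m downgradient of the peak.
√(4πDt) = 66.32 m, giving peak height M/(n_e·A·√(4πDt)) = 0.88/(0.29 × 8.9 × 66.32) = 0.005141 kg/m³.
(x−vt)²/(4Dt) = (10)²/(4 × 1.4 × 250) = 0.07143; exp(−0.07143) = 0.9311.
C = 0.005141 × 0.9311 = 0.00479 kg/m³.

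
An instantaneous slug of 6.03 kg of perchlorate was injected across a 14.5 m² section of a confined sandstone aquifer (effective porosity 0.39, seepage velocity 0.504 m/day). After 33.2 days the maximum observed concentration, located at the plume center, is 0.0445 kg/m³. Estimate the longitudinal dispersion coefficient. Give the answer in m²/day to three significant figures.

At the plume center C_max = M/(n_e·A·√(4πDt)), so D = M²/(4πt·(n_e·A·C_max)²).
n_e·A·C_max = 0.39 × 14.5 × 0.0445 = 0.2516 kg/m.
D = 6.03²/(4π × 33.2 × 0.2516²) = 1.38 m²/day.

1.38 m²/day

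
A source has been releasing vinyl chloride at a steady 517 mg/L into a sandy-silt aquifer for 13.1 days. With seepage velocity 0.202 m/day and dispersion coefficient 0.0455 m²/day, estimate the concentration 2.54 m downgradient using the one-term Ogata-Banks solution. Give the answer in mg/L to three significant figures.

For a continuous step input, C/C₀ ≈ ½·erfc((x−vt)/(2√(Dt))).
vt = 0.202 × 13.1 = 2.6462 m and 2√(Dt) = 2√(0.0455 × 13.1) = 1.544 m.
Argument (x−vt)/(2√(Dt)) = (2.54 − 2.6462)/1.544 = -0.06878; ½·erfc(-0.06878) = 0.5387.
C = 517 × 0.5387 = 279 mg/L.

279 mg/L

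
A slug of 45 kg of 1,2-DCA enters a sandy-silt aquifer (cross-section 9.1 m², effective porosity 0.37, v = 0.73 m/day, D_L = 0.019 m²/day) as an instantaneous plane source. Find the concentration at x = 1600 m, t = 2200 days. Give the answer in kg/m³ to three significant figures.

0.470 kg/m³

For an instantaneous plane source, C(x,t) = M/(n_e·A·√(4πDt)) · exp(−(x−vt)²/(4Dt)), with n_e·A the pore (flow) area.
Plume center vt = 0.73 × 2200 = 1606 m, so the well at 1600 m is 6 m upgradient of the peak.
√(4πDt) = 22.92 m, giving peak height M/(n_e·A·√(4πDt)) = 45/(0.37 × 9.1 × 22.92) = 0.5831 kg/m³.
(x−vt)²/(4Dt) = (-6)²/(4 × 0.019 × 2200) = 0.2153; exp(−0.2153) = 0.8063.
C = 0.5831 × 0.8063 = 0.470 kg/m³.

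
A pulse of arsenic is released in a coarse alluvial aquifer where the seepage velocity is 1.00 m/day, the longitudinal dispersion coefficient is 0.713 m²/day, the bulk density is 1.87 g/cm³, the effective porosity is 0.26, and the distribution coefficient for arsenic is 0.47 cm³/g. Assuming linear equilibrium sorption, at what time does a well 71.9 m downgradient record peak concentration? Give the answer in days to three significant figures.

Retardation factor R = 1 + ρ_b·K_d/n = 1 + 1.87 × 0.47/0.26 = 4.380.
Sorption retards both mechanisms: v_R = v/R = 0.2283 m/day, D_R = D/R = 0.1628 m²/day.
Peak time from v_R²t² + 2D_R t − x² = 0: t = (√(D_R² + v_R²x²) − D_R)/v_R².
√(D_R² + v_R²x²) = √(0.1628² + 0.2283² × 71.9²) = 16.42; v_R² = 0.05212.
t = (16.42 − 0.1628)/0.05212 = 312 days.

312 days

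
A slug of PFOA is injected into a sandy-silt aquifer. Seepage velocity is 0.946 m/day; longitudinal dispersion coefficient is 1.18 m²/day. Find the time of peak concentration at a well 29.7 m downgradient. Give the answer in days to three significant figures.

30.1 days

For the 1D instantaneous-source solution, setting ∂C/∂t = 0 at fixed x gives v²t² + 2Dt − x² = 0, so t = (√(D² + v²x²) − D)/v².
√(D² + v²x²) = √(1.18² + 0.946² × 29.7²) = 28.12; v² = 0.894916.
t = (28.12 − 1.18)/0.894916 = 30.1 days (vs. the pure-advection estimate x/v = 31.4 d).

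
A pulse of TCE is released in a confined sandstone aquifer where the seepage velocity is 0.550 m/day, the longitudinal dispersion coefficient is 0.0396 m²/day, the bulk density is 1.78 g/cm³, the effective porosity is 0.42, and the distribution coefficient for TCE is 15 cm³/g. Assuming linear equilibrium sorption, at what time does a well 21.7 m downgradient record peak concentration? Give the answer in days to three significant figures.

Retardation factor R = 1 + ρ_b·K_d/n = 1 + 1.78 × 15/0.42 = 64.57.
Sorption retards both mechanisms: v_R = v/R = 0.008518 m/day, D_R = D/R = 0.0006133 m²/day.
Peak time from v_R²t² + 2D_R t − x² = 0: t = (√(D_R² + v_R²x²) − D_R)/v_R².
√(D_R² + v_R²x²) = √(0.0006133² + 0.008518² × 21.7²) = 0.1848; v_R² = 7.256e-05.
t = (0.1848 − 0.0006133)/7.256e-05 = 2540 days.

2540 days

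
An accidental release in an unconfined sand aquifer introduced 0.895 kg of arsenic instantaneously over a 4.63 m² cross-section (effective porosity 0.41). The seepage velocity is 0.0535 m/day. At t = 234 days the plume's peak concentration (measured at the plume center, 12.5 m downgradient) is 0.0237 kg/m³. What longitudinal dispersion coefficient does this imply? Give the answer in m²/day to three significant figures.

0.135 m²/day

At the plume center C_max = M/(n_e·A·√(4πDt)), so D = M²/(4πt·(n_e·A·C_max)²).
n_e·A·C_max = 0.41 × 4.63 × 0.0237 = 0.04499 kg/m.
D = 0.895²/(4π × 234 × 0.04499²) = 0.135 m²/day.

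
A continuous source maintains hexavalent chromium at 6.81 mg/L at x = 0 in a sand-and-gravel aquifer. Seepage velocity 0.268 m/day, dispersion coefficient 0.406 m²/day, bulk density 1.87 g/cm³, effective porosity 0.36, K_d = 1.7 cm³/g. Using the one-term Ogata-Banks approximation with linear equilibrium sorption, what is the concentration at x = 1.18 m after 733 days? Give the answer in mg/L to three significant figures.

6.76 mg/L

Retardation factor R = 1 + ρ_b·K_d/n = 1 + 1.87 × 1.7/0.36 = 9.831.
Sorption retards both mechanisms: v_R = v/R = 0.02726 m/day, D_R = D/R = 0.04130 m²/day.
v_R·t = 0.02726 × 733 = 19.98158 m; 2√(D_R t) = 11.00 m; argument = (1.18 − 19.98158)/11.00 = -1.709.
C = C₀ × ½·erfc(-1.709) = 6.81 × 0.9922 = 6.76 mg/L.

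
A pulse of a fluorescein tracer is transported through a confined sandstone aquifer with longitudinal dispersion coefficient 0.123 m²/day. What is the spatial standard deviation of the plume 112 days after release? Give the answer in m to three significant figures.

5.25 m

Dispersive spreading gives a Gaussian with σ² = 2Dt; advection only shifts the center.
σ = √(2 × 0.123 × 112) = 5.25 m.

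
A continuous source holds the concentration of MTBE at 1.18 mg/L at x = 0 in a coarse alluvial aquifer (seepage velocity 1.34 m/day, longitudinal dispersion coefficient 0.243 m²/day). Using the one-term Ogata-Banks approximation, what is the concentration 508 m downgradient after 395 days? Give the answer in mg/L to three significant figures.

1.11 mg/L

For a continuous step input, C/C₀ ≈ ½·erfc((x−vt)/(2√(Dt))).
vt = 1.34 × 395 = 529.3 m and 2√(Dt) = 2√(0.243 × 395) = 19.59 m.
Argument (x−vt)/(2√(Dt)) = (508 − 529.3)/19.59 = -1.087; ½·erfc(-1.087) = 0.9379.
C = 1.18 × 0.9379 = 1.11 mg/L.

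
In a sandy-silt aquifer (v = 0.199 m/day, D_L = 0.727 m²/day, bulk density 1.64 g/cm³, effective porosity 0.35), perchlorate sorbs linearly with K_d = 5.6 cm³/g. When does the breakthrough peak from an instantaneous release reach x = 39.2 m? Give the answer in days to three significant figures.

4890 days

Retardation factor R = 1 + ρ_b·K_d/n = 1 + 1.64 × 5.6/0.35 = 27.24.
Sorption retards both mechanisms: v_R = v/R = 0.007305 m/day, D_R = D/R = 0.02669 m²/day.
Peak time from v_R²t² + 2D_R t − x² = 0: t = (√(D_R² + v_R²x²) − D_R)/v_R².
√(D_R² + v_R²x²) = √(0.02669² + 0.007305² × 39.2²) = 0.2876; v_R² = 5.336e-05.
t = (0.2876 − 0.02669)/5.336e-05 = 4890 days.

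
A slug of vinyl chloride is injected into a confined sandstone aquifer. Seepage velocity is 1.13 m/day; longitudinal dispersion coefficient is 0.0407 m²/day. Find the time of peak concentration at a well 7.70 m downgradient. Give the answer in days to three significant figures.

For the 1D instantaneous-source solution, setting ∂C/∂t = 0 at fixed x gives v²t² + 2Dt − x² = 0, so t = (√(D² + v²x²) − D)/v².
√(D² + v²x²) = √(0.0407² + 1.13² × 7.70²) = 8.701; v² = 1.2769.
t = (8.701 − 0.0407)/1.2769 = 6.78 days (vs. the pure-advection estimate x/v = 6.81 d).

6.78 days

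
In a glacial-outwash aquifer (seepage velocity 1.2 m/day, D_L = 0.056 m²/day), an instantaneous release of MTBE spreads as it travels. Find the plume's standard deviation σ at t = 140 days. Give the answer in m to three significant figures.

Dispersive spreading gives a Gaussian with σ² = 2Dt; advection only shifts the center.
σ = √(2 × 0.056 × 140) = 3.96 m.

3.96 m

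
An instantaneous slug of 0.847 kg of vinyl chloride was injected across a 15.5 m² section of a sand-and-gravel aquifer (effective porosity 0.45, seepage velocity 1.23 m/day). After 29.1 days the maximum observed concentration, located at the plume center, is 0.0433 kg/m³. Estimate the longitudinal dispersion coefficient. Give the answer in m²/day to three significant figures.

At the plume center C_max = M/(n_e·A·√(4πDt)), so D = M²/(4πt·(n_e·A·C_max)²).
n_e·A·C_max = 0.45 × 15.5 × 0.0433 = 0.3020 kg/m.
D = 0.847²/(4π × 29.1 × 0.3020²) = 0.0215 m²/day.

0.0215 m²/day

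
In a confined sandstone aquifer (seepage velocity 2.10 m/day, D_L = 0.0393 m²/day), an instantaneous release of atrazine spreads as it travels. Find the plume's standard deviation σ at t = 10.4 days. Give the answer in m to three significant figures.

Dispersive spreading gives a Gaussian with σ² = 2Dt; advection only shifts the center.
σ = √(2 × 0.0393 × 10.4) = 0.904 m.

0.904 m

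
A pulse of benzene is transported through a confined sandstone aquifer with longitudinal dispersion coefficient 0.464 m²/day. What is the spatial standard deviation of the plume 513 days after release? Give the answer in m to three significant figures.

21.8 m

Dispersive spreading gives a Gaussian with σ² = 2Dt; advection only shifts the center.
σ = √(2 × 0.464 × 513) = 21.8 m.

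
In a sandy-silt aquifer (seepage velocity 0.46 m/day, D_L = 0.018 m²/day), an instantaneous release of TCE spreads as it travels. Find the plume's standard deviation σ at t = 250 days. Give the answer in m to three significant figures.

Dispersive spreading gives a Gaussian with σ² = 2Dt; advection only shifts the center.
σ = √(2 × 0.018 × 250) = 3.00 m.

3.00 m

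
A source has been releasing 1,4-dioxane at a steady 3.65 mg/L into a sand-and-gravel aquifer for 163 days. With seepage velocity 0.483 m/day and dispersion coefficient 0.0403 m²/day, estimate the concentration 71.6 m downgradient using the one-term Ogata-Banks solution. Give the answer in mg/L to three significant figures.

For a continuous step input, C/C₀ ≈ ½·erfc((x−vt)/(2√(Dt))).
vt = 0.483 × 163 = 78.729 m and 2√(Dt) = 2√(0.0403 × 163) = 5.126 m.
Argument (x−vt)/(2√(Dt)) = (71.6 − 78.729)/5.126 = -1.391; ½·erfc(-1.391) = 0.9754.
C = 3.65 × 0.9754 = 3.56 mg/L.

3.56 mg/L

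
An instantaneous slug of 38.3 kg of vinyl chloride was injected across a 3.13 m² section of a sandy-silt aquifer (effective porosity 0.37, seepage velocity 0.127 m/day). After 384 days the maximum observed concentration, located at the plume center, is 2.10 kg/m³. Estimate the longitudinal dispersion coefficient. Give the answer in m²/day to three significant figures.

At the plume center C_max = M/(n_e·A·√(4πDt)), so D = M²/(4πt·(n_e·A·C_max)²).
n_e·A·C_max = 0.37 × 3.13 × 2.10 = 2.432 kg/m.
D = 38.3²/(4π × 384 × 2.432²) = 0.0514 m²/day.

0.0514 m²/day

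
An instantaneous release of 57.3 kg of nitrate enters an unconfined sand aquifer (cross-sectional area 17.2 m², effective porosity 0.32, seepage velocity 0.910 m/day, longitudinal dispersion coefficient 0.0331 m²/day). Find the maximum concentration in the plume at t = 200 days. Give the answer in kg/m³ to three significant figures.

1.14 kg/m³

The peak of an instantaneous 1D plume sits at x = vt; there the Gaussian factor is 1 and C_max = M/(n_e·A·√(4πDt)), where n_e·A is the pore area the mass is dissolved in.
√(4πDt) = √(4π × 0.0331 × 200) = 9.121 m, so C_max = 57.3/(0.32 × 17.2 × 9.121) = 1.14 kg/m³.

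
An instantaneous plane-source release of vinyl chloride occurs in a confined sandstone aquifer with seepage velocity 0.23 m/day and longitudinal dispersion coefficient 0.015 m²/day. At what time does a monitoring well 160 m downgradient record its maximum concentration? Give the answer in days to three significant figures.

For the 1D instantaneous-source solution, setting ∂C/∂t = 0 at fixed x gives v²t² + 2Dt − x² = 0, so t = (√(D² + v²x²) − D)/v².
√(D² + v²x²) = √(0.015² + 0.23² × 160²) = 36.80; v² = 0.0529.
t = (36.80 − 0.015)/0.0529 = 695 days (vs. the pure-advection estimate x/v = 696 d).

695 days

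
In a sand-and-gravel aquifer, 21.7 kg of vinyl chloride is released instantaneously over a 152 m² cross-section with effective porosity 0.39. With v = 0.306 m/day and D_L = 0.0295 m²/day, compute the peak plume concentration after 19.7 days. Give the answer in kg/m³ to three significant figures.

0.135 kg/m³

The peak of an instantaneous 1D plume sits at x = vt; there the Gaussian factor is 1 and C_max = M/(n_e·A·√(4πDt)), where n_e·A is the pore area the mass is dissolved in.
√(4πDt) = √(4π × 0.0295 × 19.7) = 2.702 m, so C_max = 21.7/(0.39 × 152 × 2.702) = 0.135 kg/m³.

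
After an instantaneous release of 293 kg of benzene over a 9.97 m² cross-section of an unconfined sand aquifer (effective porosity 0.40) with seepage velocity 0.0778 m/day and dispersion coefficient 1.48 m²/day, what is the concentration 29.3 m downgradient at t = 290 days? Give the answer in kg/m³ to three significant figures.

0.974 kg/m³

For an instantaneous plane source, C(x,t) = M/(n_e·A·√(4πDt)) · exp(−(x−vt)²/(4Dt)), with n_e·A the pore (flow) area.
Plume center vt = 0.0778 × 290 = 22.562 m, so the well at 29.3 m is 6.738 m downgradient of the peak.
√(4πDt) = 73.44 m, giving peak height M/(n_e·A·√(4πDt)) = 293/(0.40 × 9.97 × 73.44) = 1.000 kg/m³.
(x−vt)²/(4Dt) = (6.738)²/(4 × 1.48 × 290) = 0.02644; exp(−0.02644) = 0.9739.
C = 1.000 × 0.9739 = 0.974 kg/m³.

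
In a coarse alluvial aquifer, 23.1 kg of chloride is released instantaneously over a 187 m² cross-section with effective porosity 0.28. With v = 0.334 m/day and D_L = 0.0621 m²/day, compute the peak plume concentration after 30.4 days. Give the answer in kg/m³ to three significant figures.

0.0906 kg/m³

The peak of an instantaneous 1D plume sits at x = vt; there the Gaussian factor is 1 and C_max = M/(n_e·A·√(4πDt)), where n_e·A is the pore area the mass is dissolved in.
√(4πDt) = √(4π × 0.0621 × 30.4) = 4.871 m, so C_max = 23.1/(0.28 × 187 × 4.871) = 0.0906 kg/m³.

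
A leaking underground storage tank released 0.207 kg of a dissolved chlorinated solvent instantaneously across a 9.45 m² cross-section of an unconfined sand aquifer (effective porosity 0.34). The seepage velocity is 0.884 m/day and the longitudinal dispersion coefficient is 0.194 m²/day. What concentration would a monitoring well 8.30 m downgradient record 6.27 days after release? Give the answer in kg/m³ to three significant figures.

For an instantaneous plane source, C(x,t) = M/(n_e·A·√(4πDt)) · exp(−(x−vt)²/(4Dt)), with n_e·A the pore (flow) area.
Plume center vt = 0.884 × 6.27 = 5.54268 m, so the well at 8.30 m is 2.75732 m downgradient of the peak.
√(4πDt) = 3.910 m, giving peak height M/(n_e·A·√(4πDt)) = 0.207/(0.34 × 9.45 × 3.910) = 0.01648 kg/m³.
(x−vt)²/(4Dt) = (2.75732)²/(4 × 0.194 × 6.27) = 1.563; exp(−1.563) = 0.2095.
C = 0.01648 × 0.2095 = 0.00345 kg/m³.

0.00345 kg/m³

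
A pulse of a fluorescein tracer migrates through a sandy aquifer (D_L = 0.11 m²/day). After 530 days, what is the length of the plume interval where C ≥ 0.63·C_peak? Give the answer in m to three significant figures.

20.8 m

The plume is Gaussian with σ = √(2Dt) = √(2 × 0.11 × 530) = 10.80 m.
C/C_peak = exp(−Δx²/(2σ²)) = 0.63 ⇒ Δx = σ·√(−2 ln 0.63) = 10.80 × 0.9613 = 10.38 m.
Width = 2Δx = 20.8 m.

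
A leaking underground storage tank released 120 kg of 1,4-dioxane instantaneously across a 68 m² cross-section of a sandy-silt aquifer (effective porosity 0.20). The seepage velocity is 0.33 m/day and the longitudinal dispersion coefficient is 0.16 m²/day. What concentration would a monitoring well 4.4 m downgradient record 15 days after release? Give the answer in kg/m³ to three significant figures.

1.56 kg/m³

For an instantaneous plane source, C(x,t) = M/(n_e·A·√(4πDt)) · exp(−(x−vt)²/(4Dt)), with n_e·A the pore (flow) area.
Plume center vt = 0.33 × 15 = 4.95 m, so the well at 4.4 m is 0.55 m upgradient of the peak.
√(4πDt) = 5.492 m, giving peak height M/(n_e·A·√(4πDt)) = 120/(0.20 × 68 × 5.492) = 1.607 kg/m³.
(x−vt)²/(4Dt) = (-0.55)²/(4 × 0.16 × 15) = 0.03151; exp(−0.03151) = 0.9690.
C = 1.607 × 0.9690 = 1.56 kg/m³.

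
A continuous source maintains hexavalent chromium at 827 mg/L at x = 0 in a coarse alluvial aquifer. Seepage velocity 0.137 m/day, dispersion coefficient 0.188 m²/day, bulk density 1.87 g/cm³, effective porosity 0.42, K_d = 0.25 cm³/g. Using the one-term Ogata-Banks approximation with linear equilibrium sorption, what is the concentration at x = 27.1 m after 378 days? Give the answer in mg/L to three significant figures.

Retardation factor R = 1 + ρ_b·K_d/n = 1 + 1.87 × 0.25/0.42 = 2.113.
Sorption retards both mechanisms: v_R = v/R = 0.06484 m/day, D_R = D/R = 0.08897 m²/day.
v_R·t = 0.06484 × 378 = 24.50952 m; 2√(D_R t) = 11.60 m; argument = (27.1 − 24.50952)/11.60 = 0.2233.
C = C₀ × ½·erfc(0.2233) = 827 × 0.3761 = 311 mg/L.

311 mg/L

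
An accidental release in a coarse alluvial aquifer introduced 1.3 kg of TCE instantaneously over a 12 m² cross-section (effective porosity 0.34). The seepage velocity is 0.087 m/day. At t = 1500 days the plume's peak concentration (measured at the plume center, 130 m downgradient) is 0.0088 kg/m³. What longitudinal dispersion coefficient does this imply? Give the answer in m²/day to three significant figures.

At the plume center C_max = M/(n_e·A·√(4πDt)), so D = M²/(4πt·(n_e·A·C_max)²).
n_e·A·C_max = 0.34 × 12 × 0.0088 = 0.03590 kg/m.
D = 1.3²/(4π × 1500 × 0.03590²) = 0.0696 m²/day.

0.0696 m²/day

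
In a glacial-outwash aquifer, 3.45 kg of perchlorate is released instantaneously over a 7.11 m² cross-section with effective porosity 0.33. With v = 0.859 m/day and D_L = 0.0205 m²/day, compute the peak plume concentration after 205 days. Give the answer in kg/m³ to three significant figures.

0.202 kg/m³

The peak of an instantaneous 1D plume sits at x = vt; there the Gaussian factor is 1 and C_max = M/(n_e·A·√(4πDt)), where n_e·A is the pore area the mass is dissolved in.
√(4πDt) = √(4π × 0.0205 × 205) = 7.267 m, so C_max = 3.45/(0.33 × 7.11 × 7.267) = 0.202 kg/m³.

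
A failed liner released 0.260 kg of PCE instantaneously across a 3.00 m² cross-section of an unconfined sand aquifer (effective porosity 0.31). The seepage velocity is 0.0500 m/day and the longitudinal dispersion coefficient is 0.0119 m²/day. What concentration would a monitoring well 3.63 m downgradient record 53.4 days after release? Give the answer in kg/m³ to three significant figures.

0.0688 kg/m³

For an instantaneous plane source, C(x,t) = M/(n_e·A·√(4πDt)) · exp(−(x−vt)²/(4Dt)), with n_e·A the pore (flow) area.
Plume center vt = 0.0500 × 53.4 = 2.67 m, so the well at 3.63 m is 0.96 m downgradient of the peak.
√(4πDt) = 2.826 m, giving peak height M/(n_e·A·√(4πDt)) = 0.260/(0.31 × 3.00 × 2.826) = 0.09893 kg/m³.
(x−vt)²/(4Dt) = (0.96)²/(4 × 0.0119 × 53.4) = 0.3626; exp(−0.3626) = 0.6959.
C = 0.09893 × 0.6959 = 0.0688 kg/m³.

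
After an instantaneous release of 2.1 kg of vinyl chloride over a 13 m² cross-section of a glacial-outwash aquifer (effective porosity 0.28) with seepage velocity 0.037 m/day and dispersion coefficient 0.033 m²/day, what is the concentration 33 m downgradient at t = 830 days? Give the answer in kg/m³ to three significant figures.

For an instantaneous plane source, C(x,t) = M/(n_e·A·√(4πDt)) · exp(−(x−vt)²/(4Dt)), with n_e·A the pore (flow) area.
Plume center vt = 0.037 × 830 = 30.71 m, so the well at 33 m is 2.29 m downgradient of the peak.
√(4πDt) = 18.55 m, giving peak height M/(n_e·A·√(4πDt)) = 2.1/(0.28 × 13 × 18.55) = 0.03110 kg/m³.
(x−vt)²/(4Dt) = (2.29)²/(4 × 0.033 × 830) = 0.04787; exp(−0.04787) = 0.9533.
C = 0.03110 × 0.9533 = 0.0296 kg/m³.

0.0296 kg/m³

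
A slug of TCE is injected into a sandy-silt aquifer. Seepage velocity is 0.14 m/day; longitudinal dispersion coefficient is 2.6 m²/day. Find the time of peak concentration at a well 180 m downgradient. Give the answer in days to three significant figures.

For the 1D instantaneous-source solution, setting ∂C/∂t = 0 at fixed x gives v²t² + 2Dt − x² = 0, so t = (√(D² + v²x²) − D)/v².
√(D² + v²x²) = √(2.6² + 0.14² × 180²) = 25.33; v² = 0.0196.
t = (25.33 − 2.6)/0.0196 = 1160 days (vs. the pure-advection estimate x/v = 1290 d).

1160 days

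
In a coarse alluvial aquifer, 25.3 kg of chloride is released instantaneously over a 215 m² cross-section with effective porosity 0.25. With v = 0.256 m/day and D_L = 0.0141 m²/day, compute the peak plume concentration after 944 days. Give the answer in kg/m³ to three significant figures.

0.0364 kg/m³

The peak of an instantaneous 1D plume sits at x = vt; there the Gaussian factor is 1 and C_max = M/(n_e·A·√(4πDt)), where n_e·A is the pore area the mass is dissolved in.
√(4πDt) = √(4π × 0.0141 × 944) = 12.93 m, so C_max = 25.3/(0.25 × 215 × 12.93) = 0.0364 kg/m³.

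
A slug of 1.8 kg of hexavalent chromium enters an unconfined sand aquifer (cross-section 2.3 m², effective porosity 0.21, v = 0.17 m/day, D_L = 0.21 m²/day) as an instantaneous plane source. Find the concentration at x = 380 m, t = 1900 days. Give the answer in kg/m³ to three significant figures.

For an instantaneous plane source, C(x,t) = M/(n_e·A·√(4πDt)) · exp(−(x−vt)²/(4Dt)), with n_e·A the pore (flow) area.
Plume center vt = 0.17 × 1900 = 323 m, so the well at 380 m is 57 m downgradient of the peak.
√(4πDt) = 70.81 m, giving peak height M/(n_e·A·√(4πDt)) = 1.8/(0.21 × 2.3 × 70.81) = 0.05263 kg/m³.
(x−vt)²/(4Dt) = (57)²/(4 × 0.21 × 1900) = 2.036; exp(−2.036) = 0.1305.
C = 0.05263 × 0.1305 = 0.00687 kg/m³.

0.00687 kg/m³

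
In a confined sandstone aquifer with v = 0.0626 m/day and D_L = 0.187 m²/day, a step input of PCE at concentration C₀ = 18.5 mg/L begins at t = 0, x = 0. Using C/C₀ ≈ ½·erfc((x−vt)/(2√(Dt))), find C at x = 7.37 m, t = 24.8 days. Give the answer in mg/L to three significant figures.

For a continuous step input, C/C₀ ≈ ½·erfc((x−vt)/(2√(Dt))).
vt = 0.0626 × 24.8 = 1.55248 m and 2√(Dt) = 2√(0.187 × 24.8) = 4.307 m.
Argument (x−vt)/(2√(Dt)) = (7.37 − 1.55248)/4.307 = 1.351; ½·erfc(1.351) = 0.02803.
C = 18.5 × 0.02803 = 0.519 mg/L.

0.519 mg/L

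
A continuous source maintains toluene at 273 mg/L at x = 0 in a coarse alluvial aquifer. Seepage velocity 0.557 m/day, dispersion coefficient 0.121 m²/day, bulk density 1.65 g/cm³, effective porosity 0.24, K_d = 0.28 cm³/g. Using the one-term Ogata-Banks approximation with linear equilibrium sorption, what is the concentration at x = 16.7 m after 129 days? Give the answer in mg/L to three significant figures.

271 mg/L

Retardation factor R = 1 + ρ_b·K_d/n = 1 + 1.65 × 0.28/0.24 = 2.925.
Sorption retards both mechanisms: v_R = v/R = 0.1904 m/day, D_R = D/R = 0.04137 m²/day.
v_R·t = 0.1904 × 129 = 24.5616 m; 2√(D_R t) = 4.620 m; argument = (16.7 − 24.5616)/4.620 = -1.702.
C = C₀ × ½·erfc(-1.702) = 273 × 0.9920 = 271 mg/L.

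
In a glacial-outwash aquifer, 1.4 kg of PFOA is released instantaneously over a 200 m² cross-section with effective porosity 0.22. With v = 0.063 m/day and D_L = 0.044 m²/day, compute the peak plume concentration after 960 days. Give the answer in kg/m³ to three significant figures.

The peak of an instantaneous 1D plume sits at x = vt; there the Gaussian factor is 1 and C_max = M/(n_e·A·√(4πDt)), where n_e·A is the pore area the mass is dissolved in.
√(4πDt) = √(4π × 0.044 × 960) = 23.04 m, so C_max = 1.4/(0.22 × 200 × 23.04) = 0.00138 kg/m³.

0.00138 kg/m³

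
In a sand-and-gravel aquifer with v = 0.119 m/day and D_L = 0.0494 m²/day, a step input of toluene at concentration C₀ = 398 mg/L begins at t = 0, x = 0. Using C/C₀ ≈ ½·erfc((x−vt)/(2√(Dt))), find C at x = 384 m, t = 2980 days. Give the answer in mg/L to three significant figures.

For a continuous step input, C/C₀ ≈ ½·erfc((x−vt)/(2√(Dt))).
vt = 0.119 × 2980 = 354.62 m and 2√(Dt) = 2√(0.0494 × 2980) = 24.27 m.
Argument (x−vt)/(2√(Dt)) = (384 − 354.62)/24.27 = 1.211; ½·erfc(1.211) = 0.04339.
C = 398 × 0.04339 = 17.3 mg/L.

17.3 mg/L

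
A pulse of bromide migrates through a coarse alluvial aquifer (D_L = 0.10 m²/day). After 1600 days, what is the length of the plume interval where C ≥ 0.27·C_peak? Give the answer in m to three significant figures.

The plume is Gaussian with σ = √(2Dt) = √(2 × 0.10 × 1600) = 17.89 m.
C/C_peak = exp(−Δx²/(2σ²)) = 0.27 ⇒ Δx = σ·√(−2 ln 0.27) = 17.89 × 1.618 = 28.95 m.
Width = 2Δx = 57.9 m.

57.9 m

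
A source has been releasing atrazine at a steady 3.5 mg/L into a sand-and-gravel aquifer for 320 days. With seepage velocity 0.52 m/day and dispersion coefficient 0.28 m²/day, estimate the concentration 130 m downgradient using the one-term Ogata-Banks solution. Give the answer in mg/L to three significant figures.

For a continuous step input, C/C₀ ≈ ½·erfc((x−vt)/(2√(Dt))).
vt = 0.52 × 320 = 166.4 m and 2√(Dt) = 2√(0.28 × 320) = 18.93 m.
Argument (x−vt)/(2√(Dt)) = (130 − 166.4)/18.93 = -1.923; ½·erfc(-1.923) = 0.9967.
C = 3.5 × 0.9967 = 3.49 mg/L.

3.49 mg/L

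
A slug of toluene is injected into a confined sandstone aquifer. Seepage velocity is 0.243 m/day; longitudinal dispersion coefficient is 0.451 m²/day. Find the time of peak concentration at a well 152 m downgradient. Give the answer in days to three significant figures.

618 days

For the 1D instantaneous-source solution, setting ∂C/∂t = 0 at fixed x gives v²t² + 2Dt − x² = 0, so t = (√(D² + v²x²) − D)/v².
√(D² + v²x²) = √(0.451² + 0.243² × 152²) = 36.94; v² = 0.059049.
t = (36.94 − 0.451)/0.059049 = 618 days (vs. the pure-advection estimate x/v = 626 d).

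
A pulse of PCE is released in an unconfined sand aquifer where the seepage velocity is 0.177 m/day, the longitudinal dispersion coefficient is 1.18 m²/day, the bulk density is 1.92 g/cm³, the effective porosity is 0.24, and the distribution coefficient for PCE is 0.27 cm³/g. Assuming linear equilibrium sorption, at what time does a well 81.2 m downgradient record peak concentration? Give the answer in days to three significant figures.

1340 days

Retardation factor R = 1 + ρ_b·K_d/n = 1 + 1.92 × 0.27/0.24 = 3.160.
Sorption retards both mechanisms: v_R = v/R = 0.05601 m/day, D_R = D/R = 0.3734 m²/day.
Peak time from v_R²t² + 2D_R t − x² = 0: t = (√(D_R² + v_R²x²) − D_R)/v_R².
√(D_R² + v_R²x²) = √(0.3734² + 0.05601² × 81.2²) = 4.563; v_R² = 0.003137.
t = (4.563 − 0.3734)/0.003137 = 1340 days.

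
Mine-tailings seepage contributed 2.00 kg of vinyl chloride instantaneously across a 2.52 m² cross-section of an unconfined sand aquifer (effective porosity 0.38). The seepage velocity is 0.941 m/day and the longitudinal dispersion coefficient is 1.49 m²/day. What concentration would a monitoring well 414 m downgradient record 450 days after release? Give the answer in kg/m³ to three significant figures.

For an instantaneous plane source, C(x,t) = M/(n_e·A·√(4πDt)) · exp(−(x−vt)²/(4Dt)), with n_e·A the pore (flow) area.
Plume center vt = 0.941 × 450 = 423.45 m, so the well at 414 m is 9.45 m upgradient of the peak.
√(4πDt) = 91.79 m, giving peak height M/(n_e·A·√(4πDt)) = 2.00/(0.38 × 2.52 × 91.79) = 0.02275 kg/m³.
(x−vt)²/(4Dt) = (-9.45)²/(4 × 1.49 × 450) = 0.03330; exp(−0.03330) = 0.9672.
C = 0.02275 × 0.9672 = 0.0220 kg/m³.

0.0220 kg/m³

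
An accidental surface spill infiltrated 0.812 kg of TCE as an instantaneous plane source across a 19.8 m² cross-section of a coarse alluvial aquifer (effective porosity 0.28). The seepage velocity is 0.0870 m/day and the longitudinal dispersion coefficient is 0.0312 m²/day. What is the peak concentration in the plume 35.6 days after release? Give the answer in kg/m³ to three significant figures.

0.0392 kg/m³

The peak of an instantaneous 1D plume sits at x = vt; there the Gaussian factor is 1 and C_max = M/(n_e·A·√(4πDt)), where n_e·A is the pore area the mass is dissolved in.
√(4πDt) = √(4π × 0.0312 × 35.6) = 3.736 m, so C_max = 0.812/(0.28 × 19.8 × 3.736) = 0.0392 kg/m³.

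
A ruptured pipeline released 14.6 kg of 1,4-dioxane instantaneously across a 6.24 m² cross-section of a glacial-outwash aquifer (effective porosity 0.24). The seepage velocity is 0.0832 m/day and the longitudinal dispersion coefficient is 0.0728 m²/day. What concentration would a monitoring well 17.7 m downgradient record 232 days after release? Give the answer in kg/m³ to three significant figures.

For an instantaneous plane source, C(x,t) = M/(n_e·A·√(4πDt)) · exp(−(x−vt)²/(4Dt)), with n_e·A the pore (flow) area.
Plume center vt = 0.0832 × 232 = 19.3024 m, so the well at 17.7 m is 1.6024 m upgradient of the peak.
√(4πDt) = 14.57 m, giving peak height M/(n_e·A·√(4πDt)) = 14.6/(0.24 × 6.24 × 14.57) = 0.6691 kg/m³.
(x−vt)²/(4Dt) = (-1.6024)²/(4 × 0.0728 × 232) = 0.03801; exp(−0.03801) = 0.9627.
C = 0.6691 × 0.9627 = 0.644 kg/m³.

0.644 kg/m³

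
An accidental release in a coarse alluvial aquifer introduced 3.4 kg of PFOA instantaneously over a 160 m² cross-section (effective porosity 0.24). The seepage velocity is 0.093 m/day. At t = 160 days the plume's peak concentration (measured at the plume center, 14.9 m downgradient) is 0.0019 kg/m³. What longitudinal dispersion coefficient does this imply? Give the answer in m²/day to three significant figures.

1.08 m²/day

At the plume center C_max = M/(n_e·A·√(4πDt)), so D = M²/(4πt·(n_e·A·C_max)²).
n_e·A·C_max = 0.24 × 160 × 0.0019 = 0.07296 kg/m.
D = 3.4²/(4π × 160 × 0.07296²) = 1.08 m²/day.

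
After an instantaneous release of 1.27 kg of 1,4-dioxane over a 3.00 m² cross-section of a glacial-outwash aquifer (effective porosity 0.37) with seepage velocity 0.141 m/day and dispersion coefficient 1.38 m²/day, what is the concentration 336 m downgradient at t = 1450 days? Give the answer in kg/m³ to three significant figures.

For an instantaneous plane source, C(x,t) = M/(n_e·A·√(4πDt)) · exp(−(x−vt)²/(4Dt)), with n_e·A the pore (flow) area.
Plume center vt = 0.141 × 1450 = 204.45 m, so the well at 336 m is 131.55 m downgradient of the peak.
√(4πDt) = 158.6 m, giving peak height M/(n_e·A·√(4πDt)) = 1.27/(0.37 × 3.00 × 158.6) = 0.007214 kg/m³.
(x−vt)²/(4Dt) = (131.55)²/(4 × 1.38 × 1450) = 2.162; exp(−2.162) = 0.1151.
C = 0.007214 × 0.1151 = 0.000830 kg/m³.

0.000830 kg/m³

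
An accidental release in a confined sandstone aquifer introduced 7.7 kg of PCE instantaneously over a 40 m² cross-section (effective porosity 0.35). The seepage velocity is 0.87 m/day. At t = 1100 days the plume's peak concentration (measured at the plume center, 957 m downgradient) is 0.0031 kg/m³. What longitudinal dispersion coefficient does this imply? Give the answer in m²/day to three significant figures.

2.28 m²/day

At the plume center C_max = M/(n_e·A·√(4πDt)), so D = M²/(4πt·(n_e·A·C_max)²).
n_e·A·C_max = 0.35 × 40 × 0.0031 = 0.04340 kg/m.
D = 7.7²/(4π × 1100 × 0.04340²) = 2.28 m²/day.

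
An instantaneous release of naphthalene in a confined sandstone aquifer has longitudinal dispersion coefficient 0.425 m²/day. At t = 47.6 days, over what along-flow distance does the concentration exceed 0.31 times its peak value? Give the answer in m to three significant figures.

19.5 m

The plume is Gaussian with σ = √(2Dt) = √(2 × 0.425 × 47.6) = 6.361 m.
C/C_peak = exp(−Δx²/(2σ²)) = 0.31 ⇒ Δx = σ·√(−2 ln 0.31) = 6.361 × 1.530 = 9.732 m.
Width = 2Δx = 19.5 m.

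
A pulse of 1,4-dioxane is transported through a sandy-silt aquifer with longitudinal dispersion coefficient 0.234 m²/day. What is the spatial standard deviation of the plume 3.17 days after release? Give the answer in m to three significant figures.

Dispersive spreading gives a Gaussian with σ² = 2Dt; advection only shifts the center.
σ = √(2 × 0.234 × 3.17) = 1.22 m.

1.22 m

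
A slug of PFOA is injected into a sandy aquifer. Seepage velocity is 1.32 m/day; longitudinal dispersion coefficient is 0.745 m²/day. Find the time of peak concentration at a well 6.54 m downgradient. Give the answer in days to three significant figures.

For the 1D instantaneous-source solution, setting ∂C/∂t = 0 at fixed x gives v²t² + 2Dt − x² = 0, so t = (√(D² + v²x²) − D)/v².
√(D² + v²x²) = √(0.745² + 1.32² × 6.54²) = 8.665; v² = 1.7424.
t = (8.665 − 0.745)/1.7424 = 4.55 days (vs. the pure-advection estimate x/v = 4.95 d).

4.55 days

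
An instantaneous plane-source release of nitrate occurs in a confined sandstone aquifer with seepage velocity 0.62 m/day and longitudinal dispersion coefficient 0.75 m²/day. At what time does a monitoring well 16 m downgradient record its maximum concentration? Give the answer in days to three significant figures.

For the 1D instantaneous-source solution, setting ∂C/∂t = 0 at fixed x gives v²t² + 2Dt − x² = 0, so t = (√(D² + v²x²) − D)/v².
√(D² + v²x²) = √(0.75² + 0.62² × 16²) = 9.948; v² = 0.3844.
t = (9.948 − 0.75)/0.3844 = 23.9 days (vs. the pure-advection estimate x/v = 25.8 d).

23.9 days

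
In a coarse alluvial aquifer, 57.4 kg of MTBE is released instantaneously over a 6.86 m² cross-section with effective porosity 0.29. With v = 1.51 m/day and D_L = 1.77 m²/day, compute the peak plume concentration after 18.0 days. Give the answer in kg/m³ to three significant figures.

The peak of an instantaneous 1D plume sits at x = vt; there the Gaussian factor is 1 and C_max = M/(n_e·A·√(4πDt)), where n_e·A is the pore area the mass is dissolved in.
√(4πDt) = √(4π × 1.77 × 18.0) = 20.01 m, so C_max = 57.4/(0.29 × 6.86 × 20.01) = 1.44 kg/m³.

1.44 kg/m³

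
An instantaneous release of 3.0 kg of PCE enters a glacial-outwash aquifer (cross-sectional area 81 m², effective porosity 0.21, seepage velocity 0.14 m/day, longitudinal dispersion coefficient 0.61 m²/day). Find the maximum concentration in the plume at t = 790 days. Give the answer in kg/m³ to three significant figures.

The peak of an instantaneous 1D plume sits at x = vt; there the Gaussian factor is 1 and C_max = M/(n_e·A·√(4πDt)), where n_e·A is the pore area the mass is dissolved in.
√(4πDt) = √(4π × 0.61 × 790) = 77.82 m, so C_max = 3.0/(0.21 × 81 × 77.82) = 0.00227 kg/m³.

0.00227 kg/m³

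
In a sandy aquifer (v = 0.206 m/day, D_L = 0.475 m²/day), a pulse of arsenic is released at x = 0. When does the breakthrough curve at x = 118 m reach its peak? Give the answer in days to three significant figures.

562 days

For the 1D instantaneous-source solution, setting ∂C/∂t = 0 at fixed x gives v²t² + 2Dt − x² = 0, so t = (√(D² + v²x²) − D)/v².
√(D² + v²x²) = √(0.475² + 0.206² × 118²) = 24.31; v² = 0.042436.
t = (24.31 − 0.475)/0.042436 = 562 days (vs. the pure-advection estimate x/v = 573 d).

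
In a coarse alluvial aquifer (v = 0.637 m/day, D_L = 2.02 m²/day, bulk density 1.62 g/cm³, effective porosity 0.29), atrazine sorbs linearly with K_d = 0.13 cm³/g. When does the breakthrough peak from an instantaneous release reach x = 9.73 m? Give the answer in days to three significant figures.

Retardation factor R = 1 + ρ_b·K_d/n = 1 + 1.62 × 0.13/0.29 = 1.726.
Sorption retards both mechanisms: v_R = v/R = 0.3691 m/day, D_R = D/R = 1.170 m²/day.
Peak time from v_R²t² + 2D_R t − x² = 0: t = (√(D_R² + v_R²x²) − D_R)/v_R².
√(D_R² + v_R²x²) = √(1.170² + 0.3691² × 9.73²) = 3.777; v_R² = 0.1362.
t = (3.777 − 1.170)/0.1362 = 19.1 days.

19.1 days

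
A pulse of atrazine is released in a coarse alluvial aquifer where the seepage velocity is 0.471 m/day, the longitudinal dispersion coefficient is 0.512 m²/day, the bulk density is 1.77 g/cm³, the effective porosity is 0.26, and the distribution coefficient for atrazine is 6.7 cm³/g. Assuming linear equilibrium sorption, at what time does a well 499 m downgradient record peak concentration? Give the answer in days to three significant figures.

49300 days

Retardation factor R = 1 + ρ_b·K_d/n = 1 + 1.77 × 6.7/0.26 = 46.61.
Sorption retards both mechanisms: v_R = v/R = 0.01011 m/day, D_R = D/R = 0.01098 m²/day.
Peak time from v_R²t² + 2D_R t − x² = 0: t = (√(D_R² + v_R²x²) − D_R)/v_R².
√(D_R² + v_R²x²) = √(0.01098² + 0.01011² × 499²) = 5.045; v_R² = 0.0001022.
t = (5.045 − 0.01098)/0.0001022 = 49300 days.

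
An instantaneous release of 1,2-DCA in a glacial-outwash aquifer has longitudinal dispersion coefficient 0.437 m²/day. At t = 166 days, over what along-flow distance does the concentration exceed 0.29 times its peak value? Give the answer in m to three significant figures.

37.9 m

The plume is Gaussian with σ = √(2Dt) = √(2 × 0.437 × 166) = 12.05 m.
C/C_peak = exp(−Δx²/(2σ²)) = 0.29 ⇒ Δx = σ·√(−2 ln 0.29) = 12.05 × 1.573 = 18.95 m.
Width = 2Δx = 37.9 m.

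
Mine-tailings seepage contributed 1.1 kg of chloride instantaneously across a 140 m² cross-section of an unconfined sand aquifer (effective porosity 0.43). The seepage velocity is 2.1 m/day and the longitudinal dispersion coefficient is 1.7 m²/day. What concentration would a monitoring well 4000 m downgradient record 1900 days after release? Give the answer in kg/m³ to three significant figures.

9.00e-05 kg/m³

For an instantaneous plane source, C(x,t) = M/(n_e·A·√(4πDt)) · exp(−(x−vt)²/(4Dt)), with n_e·A the pore (flow) area.
Plume center vt = 2.1 × 1900 = 3990 m, so the well at 4000 m is 10 m downgradient of the peak.
√(4πDt) = 201.5 m, giving peak height M/(n_e·A·√(4πDt)) = 1.1/(0.43 × 140 × 201.5) = 9.068e-05 kg/m³.
(x−vt)²/(4Dt) = (10)²/(4 × 1.7 × 1900) = 0.007740; exp(−0.007740) = 0.9923.
C = 9.068e-05 × 0.9923 = 9.00e-05 kg/m³.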